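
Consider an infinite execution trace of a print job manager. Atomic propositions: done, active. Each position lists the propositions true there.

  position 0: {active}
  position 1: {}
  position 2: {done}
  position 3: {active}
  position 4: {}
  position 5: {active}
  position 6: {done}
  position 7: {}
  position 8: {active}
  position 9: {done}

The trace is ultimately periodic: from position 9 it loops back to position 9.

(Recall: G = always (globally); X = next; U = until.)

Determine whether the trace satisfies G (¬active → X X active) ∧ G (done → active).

No

¬active → X X active must hold at every position from 0 onward. It fails at position 2, so G (¬active → X X active) is false.
Positions where ¬active holds: 1, 2, 4, 6, 7, 9.
Check X X active at each: 1→ok, 2→fails, 4→fails, 6→ok, 7→fails, 9→fails.
done → active must hold at every position from 0 onward. It fails at position 2, so G (done → active) is false.
Positions where done holds: 2, 6, 9.
Check active at each: 2→fails, 6→fails, 9→fails.
At position 0: G (¬active → X X active) is false; G (done → active) is false; so G (¬active → X X active) ∧ G (done → active) is false.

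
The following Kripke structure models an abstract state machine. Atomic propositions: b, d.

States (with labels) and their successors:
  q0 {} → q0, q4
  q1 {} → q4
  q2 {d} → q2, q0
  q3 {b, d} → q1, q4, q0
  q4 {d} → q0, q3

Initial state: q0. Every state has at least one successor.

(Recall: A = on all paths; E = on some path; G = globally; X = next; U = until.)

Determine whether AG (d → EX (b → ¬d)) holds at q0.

Satisfied

States satisfying d → EX (b → ¬d): {q0, q1, q2, q3, q4}.
States satisfying AG (d → EX (b → ¬d)): {q0, q1, q2, q3, q4}.
Every state reachable from q0 satisfies d → EX (b → ¬d).
q0 ∈ Sat(AG (d → EX (b → ¬d))).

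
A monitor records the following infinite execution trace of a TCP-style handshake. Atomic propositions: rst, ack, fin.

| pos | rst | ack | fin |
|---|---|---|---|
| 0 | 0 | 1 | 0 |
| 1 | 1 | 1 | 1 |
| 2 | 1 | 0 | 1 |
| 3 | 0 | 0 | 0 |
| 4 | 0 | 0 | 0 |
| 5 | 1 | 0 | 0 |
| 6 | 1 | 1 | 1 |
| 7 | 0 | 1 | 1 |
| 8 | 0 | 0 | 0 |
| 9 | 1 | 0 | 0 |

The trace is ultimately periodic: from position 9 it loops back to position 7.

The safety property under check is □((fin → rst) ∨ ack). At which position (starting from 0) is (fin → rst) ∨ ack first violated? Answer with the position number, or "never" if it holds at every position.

(fin → rst) ∨ ack holds at every position 0..9, and those are all the positions the trace ever visits, so the invariant □((fin → rst) ∨ ack) is never violated.

never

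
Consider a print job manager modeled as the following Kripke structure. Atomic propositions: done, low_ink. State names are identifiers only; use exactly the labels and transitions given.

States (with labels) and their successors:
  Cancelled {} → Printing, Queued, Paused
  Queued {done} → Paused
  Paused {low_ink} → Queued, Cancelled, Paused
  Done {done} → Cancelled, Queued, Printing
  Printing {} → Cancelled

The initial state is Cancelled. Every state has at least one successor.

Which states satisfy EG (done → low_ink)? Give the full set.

States satisfying done → low_ink: {Cancelled, Paused, Printing}.
States satisfying EG (done → low_ink): {Cancelled, Paused, Printing}.

{Cancelled, Paused, Printing}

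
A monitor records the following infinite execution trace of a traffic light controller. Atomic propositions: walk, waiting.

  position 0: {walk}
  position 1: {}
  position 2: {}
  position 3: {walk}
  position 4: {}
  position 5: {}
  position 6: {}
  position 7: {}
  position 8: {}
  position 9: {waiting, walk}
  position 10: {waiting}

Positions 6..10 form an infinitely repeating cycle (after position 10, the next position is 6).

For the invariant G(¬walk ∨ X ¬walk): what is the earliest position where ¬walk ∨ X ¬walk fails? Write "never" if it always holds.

¬walk ∨ X ¬walk holds at every position 0..10, and those are all the positions the trace ever visits, so the invariant G(¬walk ∨ X ¬walk) is never violated.

never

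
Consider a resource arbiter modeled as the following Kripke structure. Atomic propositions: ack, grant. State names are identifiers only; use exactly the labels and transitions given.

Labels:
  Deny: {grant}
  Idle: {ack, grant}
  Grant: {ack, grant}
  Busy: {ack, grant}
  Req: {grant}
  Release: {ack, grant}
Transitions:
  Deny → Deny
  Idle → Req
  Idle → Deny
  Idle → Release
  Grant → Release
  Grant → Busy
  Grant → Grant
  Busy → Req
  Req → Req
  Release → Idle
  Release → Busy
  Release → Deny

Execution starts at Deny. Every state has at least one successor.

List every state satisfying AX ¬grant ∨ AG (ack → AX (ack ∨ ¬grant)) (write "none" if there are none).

{Deny, Req}

States satisfying ¬grant: ∅.
States satisfying AX ¬grant: ∅.
States satisfying ack → AX (ack ∨ ¬grant): {Deny, Grant, Req}.
States satisfying AG (ack → AX (ack ∨ ¬grant)): {Deny, Req}.
States satisfying AX ¬grant ∨ AG (ack → AX (ack ∨ ¬grant)): {Deny, Req}.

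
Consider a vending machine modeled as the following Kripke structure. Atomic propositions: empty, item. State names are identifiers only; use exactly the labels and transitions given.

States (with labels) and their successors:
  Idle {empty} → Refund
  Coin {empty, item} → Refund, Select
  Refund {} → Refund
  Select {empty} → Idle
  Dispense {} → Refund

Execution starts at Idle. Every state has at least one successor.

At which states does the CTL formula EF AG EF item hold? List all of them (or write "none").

States satisfying AG EF item: ∅.
States satisfying EF AG EF item: ∅.

none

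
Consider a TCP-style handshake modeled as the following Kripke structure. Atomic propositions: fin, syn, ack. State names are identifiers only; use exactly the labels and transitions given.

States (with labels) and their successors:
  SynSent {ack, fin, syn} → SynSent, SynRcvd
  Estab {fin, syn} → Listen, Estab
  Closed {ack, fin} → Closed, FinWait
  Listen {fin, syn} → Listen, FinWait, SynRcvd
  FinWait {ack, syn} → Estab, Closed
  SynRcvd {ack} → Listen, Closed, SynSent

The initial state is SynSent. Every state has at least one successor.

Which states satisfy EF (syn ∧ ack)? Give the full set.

States satisfying syn ∧ ack: {SynSent, FinWait}.
States satisfying EF (syn ∧ ack): {SynSent, Estab, Closed, Listen, FinWait, SynRcvd}.

{SynSent, Estab, Closed, Listen, FinWait, SynRcvd}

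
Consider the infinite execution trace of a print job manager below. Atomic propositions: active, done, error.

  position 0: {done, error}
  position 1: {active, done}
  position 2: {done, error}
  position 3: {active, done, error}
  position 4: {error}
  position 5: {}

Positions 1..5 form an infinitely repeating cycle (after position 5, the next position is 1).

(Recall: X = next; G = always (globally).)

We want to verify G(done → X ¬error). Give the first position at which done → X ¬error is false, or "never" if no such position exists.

Check done → X ¬error at each position in order: 0 ✓.
At position 1 the labels are {active, done} and the next position 2 has {done, error}, so done → X ¬error is false there. This is the first violation.

1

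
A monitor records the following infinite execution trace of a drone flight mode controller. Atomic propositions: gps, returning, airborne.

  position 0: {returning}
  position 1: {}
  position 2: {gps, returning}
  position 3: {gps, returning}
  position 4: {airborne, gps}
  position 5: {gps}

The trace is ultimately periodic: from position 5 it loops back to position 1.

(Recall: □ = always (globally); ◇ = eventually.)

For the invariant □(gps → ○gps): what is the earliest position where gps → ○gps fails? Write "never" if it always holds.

5

Check gps → ○gps at each position in order: 0 ✓, 1 ✓, 2 ✓, 3 ✓, 4 ✓.
At position 5 the labels are {gps} and the next position 1 has {}, so gps → ○gps is false there. This is the first violation.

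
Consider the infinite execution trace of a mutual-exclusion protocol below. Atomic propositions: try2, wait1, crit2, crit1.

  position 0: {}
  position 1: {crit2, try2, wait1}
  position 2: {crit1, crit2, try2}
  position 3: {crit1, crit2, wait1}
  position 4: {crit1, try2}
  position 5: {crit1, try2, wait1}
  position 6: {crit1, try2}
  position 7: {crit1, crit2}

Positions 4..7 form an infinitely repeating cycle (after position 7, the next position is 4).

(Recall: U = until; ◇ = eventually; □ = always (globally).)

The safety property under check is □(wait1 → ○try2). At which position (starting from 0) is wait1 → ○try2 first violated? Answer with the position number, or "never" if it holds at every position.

wait1 → ○try2 holds at every position 0..7, and those are all the positions the trace ever visits, so the invariant □(wait1 → ○try2) is never violated.

never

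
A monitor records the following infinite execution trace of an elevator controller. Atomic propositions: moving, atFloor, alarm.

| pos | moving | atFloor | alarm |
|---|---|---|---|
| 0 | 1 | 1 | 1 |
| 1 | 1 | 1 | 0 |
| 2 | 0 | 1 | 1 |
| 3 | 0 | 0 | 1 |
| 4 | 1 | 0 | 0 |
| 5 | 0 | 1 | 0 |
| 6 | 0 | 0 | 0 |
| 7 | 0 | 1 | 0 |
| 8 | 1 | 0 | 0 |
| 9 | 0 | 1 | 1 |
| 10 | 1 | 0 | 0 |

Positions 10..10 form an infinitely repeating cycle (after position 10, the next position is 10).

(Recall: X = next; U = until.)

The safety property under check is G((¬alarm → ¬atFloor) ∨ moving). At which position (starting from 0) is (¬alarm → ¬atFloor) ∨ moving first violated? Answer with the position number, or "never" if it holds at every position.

Check (¬alarm → ¬atFloor) ∨ moving at each position in order: 0 ✓, 1 ✓, 2 ✓, 3 ✓, 4 ✓.
At position 5 the labels are {atFloor}, so (¬alarm → ¬atFloor) ∨ moving is false there. This is the first violation.

5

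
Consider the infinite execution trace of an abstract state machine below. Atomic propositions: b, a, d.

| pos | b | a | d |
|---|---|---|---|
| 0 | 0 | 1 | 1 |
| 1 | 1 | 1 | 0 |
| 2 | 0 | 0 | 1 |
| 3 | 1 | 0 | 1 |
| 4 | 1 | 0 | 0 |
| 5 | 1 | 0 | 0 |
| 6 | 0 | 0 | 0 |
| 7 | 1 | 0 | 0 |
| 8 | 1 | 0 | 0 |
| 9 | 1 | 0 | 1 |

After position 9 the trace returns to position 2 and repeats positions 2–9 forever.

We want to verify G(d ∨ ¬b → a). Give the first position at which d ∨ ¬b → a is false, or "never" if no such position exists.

2

Check d ∨ ¬b → a at each position in order: 0 ✓, 1 ✓.
At position 2 the labels are {d}, so d ∨ ¬b → a is false there. This is the first violation.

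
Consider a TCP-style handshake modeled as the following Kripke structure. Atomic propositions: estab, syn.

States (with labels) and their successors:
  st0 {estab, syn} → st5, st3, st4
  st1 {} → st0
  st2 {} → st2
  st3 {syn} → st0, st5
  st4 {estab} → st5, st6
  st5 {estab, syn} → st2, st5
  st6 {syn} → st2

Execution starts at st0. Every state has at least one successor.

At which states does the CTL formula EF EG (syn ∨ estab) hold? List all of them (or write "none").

{st0, st1, st3, st4, st5}

States satisfying EG (syn ∨ estab): {st0, st3, st4, st5}.
States satisfying EF EG (syn ∨ estab): {st0, st1, st3, st4, st5}.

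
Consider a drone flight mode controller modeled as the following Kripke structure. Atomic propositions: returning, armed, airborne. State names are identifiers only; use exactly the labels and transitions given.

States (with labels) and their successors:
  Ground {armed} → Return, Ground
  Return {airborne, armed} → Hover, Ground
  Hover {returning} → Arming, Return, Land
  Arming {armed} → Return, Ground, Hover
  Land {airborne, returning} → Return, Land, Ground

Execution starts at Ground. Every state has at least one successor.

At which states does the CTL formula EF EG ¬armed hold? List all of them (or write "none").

{Ground, Return, Hover, Arming, Land}

States satisfying EG ¬armed: {Hover, Land}.
States satisfying EF EG ¬armed: {Ground, Return, Hover, Arming, Land}.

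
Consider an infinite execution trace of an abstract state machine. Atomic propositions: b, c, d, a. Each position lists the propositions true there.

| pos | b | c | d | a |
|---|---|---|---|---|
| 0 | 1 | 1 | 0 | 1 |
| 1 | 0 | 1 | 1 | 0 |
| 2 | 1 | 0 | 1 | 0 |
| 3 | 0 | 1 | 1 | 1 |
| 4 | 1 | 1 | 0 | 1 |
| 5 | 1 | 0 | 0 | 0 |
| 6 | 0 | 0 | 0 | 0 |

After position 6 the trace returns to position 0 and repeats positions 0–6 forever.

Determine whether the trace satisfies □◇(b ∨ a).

◇(b ∨ a) holds at every position 0..6, and those are all positions ever visited, so □◇(b ∨ a) holds.

Yes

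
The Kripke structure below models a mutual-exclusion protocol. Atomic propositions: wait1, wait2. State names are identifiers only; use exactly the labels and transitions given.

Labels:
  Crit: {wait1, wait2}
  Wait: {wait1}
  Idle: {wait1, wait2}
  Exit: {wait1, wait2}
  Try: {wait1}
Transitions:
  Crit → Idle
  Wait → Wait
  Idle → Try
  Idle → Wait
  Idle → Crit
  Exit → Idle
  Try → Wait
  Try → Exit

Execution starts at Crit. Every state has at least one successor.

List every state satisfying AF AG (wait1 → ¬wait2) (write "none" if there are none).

States satisfying AG (wait1 → ¬wait2): {Wait}.
States satisfying AF AG (wait1 → ¬wait2): {Wait}.

{Wait}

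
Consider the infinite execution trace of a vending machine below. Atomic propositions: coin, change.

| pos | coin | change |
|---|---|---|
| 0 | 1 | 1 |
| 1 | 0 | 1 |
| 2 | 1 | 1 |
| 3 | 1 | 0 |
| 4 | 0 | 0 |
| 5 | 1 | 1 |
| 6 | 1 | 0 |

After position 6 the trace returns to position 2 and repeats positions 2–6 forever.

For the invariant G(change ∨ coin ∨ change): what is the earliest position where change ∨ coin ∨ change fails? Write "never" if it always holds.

4

Check change ∨ coin ∨ change at each position in order: 0 ✓, 1 ✓, 2 ✓, 3 ✓.
At position 4 the labels are {}, so change ∨ coin ∨ change is false there. This is the first violation.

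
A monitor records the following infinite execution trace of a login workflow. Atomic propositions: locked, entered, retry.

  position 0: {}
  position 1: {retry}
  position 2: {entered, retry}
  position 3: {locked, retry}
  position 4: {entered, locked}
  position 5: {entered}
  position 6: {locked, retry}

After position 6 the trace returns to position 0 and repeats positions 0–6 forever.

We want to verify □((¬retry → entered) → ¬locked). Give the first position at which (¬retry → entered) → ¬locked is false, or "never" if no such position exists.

Check (¬retry → entered) → ¬locked at each position in order: 0 ✓, 1 ✓, 2 ✓.
At position 3 the labels are {locked, retry}, so (¬retry → entered) → ¬locked is false there. This is the first violation.

3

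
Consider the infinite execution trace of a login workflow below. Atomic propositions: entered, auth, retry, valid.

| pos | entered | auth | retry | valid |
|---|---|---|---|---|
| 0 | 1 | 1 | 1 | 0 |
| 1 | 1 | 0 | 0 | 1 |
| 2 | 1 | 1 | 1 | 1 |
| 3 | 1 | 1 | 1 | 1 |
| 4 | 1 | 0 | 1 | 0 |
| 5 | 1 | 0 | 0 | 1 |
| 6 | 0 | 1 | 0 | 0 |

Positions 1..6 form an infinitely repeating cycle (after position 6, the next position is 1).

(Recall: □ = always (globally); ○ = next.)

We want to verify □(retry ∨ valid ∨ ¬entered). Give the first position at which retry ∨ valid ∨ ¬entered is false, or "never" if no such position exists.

never

retry ∨ valid ∨ ¬entered holds at every position 0..6, and those are all the positions the trace ever visits, so the invariant □(retry ∨ valid ∨ ¬entered) is never violated.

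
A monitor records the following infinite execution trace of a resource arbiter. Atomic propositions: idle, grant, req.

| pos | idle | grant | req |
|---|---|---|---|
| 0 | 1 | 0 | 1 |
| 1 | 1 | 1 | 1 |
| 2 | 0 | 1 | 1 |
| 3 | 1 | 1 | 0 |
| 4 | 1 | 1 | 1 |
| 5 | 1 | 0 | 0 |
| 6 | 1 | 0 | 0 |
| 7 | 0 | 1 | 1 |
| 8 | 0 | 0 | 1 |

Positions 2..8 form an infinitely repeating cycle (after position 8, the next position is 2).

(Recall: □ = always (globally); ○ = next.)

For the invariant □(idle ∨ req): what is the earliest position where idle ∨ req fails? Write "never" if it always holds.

never

idle ∨ req holds at every position 0..8, and those are all the positions the trace ever visits, so the invariant □(idle ∨ req) is never violated.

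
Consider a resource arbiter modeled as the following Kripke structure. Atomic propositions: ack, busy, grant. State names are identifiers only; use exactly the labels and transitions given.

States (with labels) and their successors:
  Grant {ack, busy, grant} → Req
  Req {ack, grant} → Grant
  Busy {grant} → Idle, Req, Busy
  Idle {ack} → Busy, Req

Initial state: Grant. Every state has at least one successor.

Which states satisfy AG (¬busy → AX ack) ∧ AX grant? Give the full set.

States satisfying ¬busy → AX ack: {Grant, Req}.
States satisfying AG (¬busy → AX ack): {Grant, Req}.
States satisfying grant: {Grant, Req, Busy}.
States satisfying AX grant: {Grant, Req, Idle}.
States satisfying AG (¬busy → AX ack) ∧ AX grant: {Grant, Req}.

{Grant, Req}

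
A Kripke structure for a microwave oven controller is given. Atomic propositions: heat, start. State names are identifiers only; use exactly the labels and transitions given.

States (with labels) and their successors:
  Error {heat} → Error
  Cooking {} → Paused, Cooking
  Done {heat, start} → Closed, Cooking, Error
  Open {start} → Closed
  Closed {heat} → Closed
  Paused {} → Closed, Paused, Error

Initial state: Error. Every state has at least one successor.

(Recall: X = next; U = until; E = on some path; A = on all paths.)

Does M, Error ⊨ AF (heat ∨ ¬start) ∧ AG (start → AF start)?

Yes

States satisfying heat ∨ ¬start: {Error, Cooking, Done, Closed, Paused}.
States satisfying AF (heat ∨ ¬start): {Error, Cooking, Done, Open, Closed, Paused}.
States satisfying start → AF start: {Error, Cooking, Done, Open, Closed, Paused}.
States satisfying AG (start → AF start): {Error, Cooking, Done, Open, Closed, Paused}.
States satisfying AF (heat ∨ ¬start) ∧ AG (start → AF start): {Error, Cooking, Done, Open, Closed, Paused}.
Error ∈ Sat(AF (heat ∨ ¬start) ∧ AG (start → AF start)).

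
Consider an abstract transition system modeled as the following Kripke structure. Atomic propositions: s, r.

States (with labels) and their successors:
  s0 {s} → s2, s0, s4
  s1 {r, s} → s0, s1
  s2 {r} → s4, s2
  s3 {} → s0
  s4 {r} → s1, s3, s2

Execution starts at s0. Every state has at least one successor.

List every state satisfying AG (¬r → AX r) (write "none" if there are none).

none

States satisfying ¬r → AX r: {s1, s2, s4}.
States satisfying AG (¬r → AX r): ∅.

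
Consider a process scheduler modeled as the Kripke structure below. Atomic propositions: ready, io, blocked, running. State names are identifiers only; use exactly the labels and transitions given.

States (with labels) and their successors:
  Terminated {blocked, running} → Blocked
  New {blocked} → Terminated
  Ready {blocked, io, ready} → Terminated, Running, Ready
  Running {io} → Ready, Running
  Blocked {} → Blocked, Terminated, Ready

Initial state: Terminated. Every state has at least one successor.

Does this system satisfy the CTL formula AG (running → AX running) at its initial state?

No

States satisfying running → AX running: {New, Ready, Running, Blocked}.
States satisfying AG (running → AX running): ∅.
Terminated is reachable from Terminated and violates running → AX running, so AG fails at Terminated.
Terminated ∉ Sat(AG (running → AX running)).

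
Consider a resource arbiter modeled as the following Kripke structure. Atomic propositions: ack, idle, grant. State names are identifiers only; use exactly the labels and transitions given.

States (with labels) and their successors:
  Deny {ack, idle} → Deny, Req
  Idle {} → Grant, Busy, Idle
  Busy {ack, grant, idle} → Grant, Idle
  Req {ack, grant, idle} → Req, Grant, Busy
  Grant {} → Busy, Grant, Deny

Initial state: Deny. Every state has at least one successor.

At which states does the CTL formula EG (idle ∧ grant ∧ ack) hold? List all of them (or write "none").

{Req}

States satisfying idle ∧ grant ∧ ack: {Busy, Req}.
States satisfying EG (idle ∧ grant ∧ ack): {Req}.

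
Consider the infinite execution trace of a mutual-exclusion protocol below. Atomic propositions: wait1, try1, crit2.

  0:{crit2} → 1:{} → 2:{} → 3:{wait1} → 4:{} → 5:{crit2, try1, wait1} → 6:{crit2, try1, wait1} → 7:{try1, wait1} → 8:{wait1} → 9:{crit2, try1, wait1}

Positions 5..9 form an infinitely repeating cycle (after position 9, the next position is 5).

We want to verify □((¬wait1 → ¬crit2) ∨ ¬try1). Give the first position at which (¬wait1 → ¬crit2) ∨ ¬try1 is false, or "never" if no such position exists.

(¬wait1 → ¬crit2) ∨ ¬try1 holds at every position 0..9, and those are all the positions the trace ever visits, so the invariant □((¬wait1 → ¬crit2) ∨ ¬try1) is never violated.

never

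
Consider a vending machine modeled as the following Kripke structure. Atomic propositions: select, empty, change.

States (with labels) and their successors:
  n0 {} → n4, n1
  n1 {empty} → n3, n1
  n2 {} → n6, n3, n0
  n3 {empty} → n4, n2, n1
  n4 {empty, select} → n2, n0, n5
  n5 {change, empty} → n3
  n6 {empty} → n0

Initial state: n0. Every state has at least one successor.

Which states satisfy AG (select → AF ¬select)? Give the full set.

{n0, n1, n2, n3, n4, n5, n6}

States satisfying select → AF ¬select: {n0, n1, n2, n3, n4, n5, n6}.
States satisfying AG (select → AF ¬select): {n0, n1, n2, n3, n4, n5, n6}.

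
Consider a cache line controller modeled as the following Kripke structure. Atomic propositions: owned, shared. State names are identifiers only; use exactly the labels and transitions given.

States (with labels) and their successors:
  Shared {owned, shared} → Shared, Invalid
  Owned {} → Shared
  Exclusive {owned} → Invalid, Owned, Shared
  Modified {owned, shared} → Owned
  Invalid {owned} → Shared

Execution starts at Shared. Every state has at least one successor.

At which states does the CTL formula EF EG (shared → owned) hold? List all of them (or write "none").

States satisfying EG (shared → owned): {Shared, Owned, Exclusive, Modified, Invalid}.
States satisfying EF EG (shared → owned): {Shared, Owned, Exclusive, Modified, Invalid}.

{Shared, Owned, Exclusive, Modified, Invalid}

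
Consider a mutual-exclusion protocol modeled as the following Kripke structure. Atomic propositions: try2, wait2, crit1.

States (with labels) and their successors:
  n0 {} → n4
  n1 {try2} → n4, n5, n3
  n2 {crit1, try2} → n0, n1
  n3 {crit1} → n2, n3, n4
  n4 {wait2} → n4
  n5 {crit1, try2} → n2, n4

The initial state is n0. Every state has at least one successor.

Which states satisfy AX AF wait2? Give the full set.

States satisfying AF wait2: {n0, n4}.
States satisfying AX AF wait2: {n0, n4}.

{n0, n4}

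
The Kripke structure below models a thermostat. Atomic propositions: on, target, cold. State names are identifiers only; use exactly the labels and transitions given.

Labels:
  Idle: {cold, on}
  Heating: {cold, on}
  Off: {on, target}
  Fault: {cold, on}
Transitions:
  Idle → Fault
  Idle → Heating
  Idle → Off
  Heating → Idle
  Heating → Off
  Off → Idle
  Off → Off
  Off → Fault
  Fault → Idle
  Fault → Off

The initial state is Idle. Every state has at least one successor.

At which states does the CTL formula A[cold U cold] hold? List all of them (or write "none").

{Idle, Heating, Fault}

States satisfying cold: {Idle, Heating, Fault}.
States satisfying A[cold U cold]: {Idle, Heating, Fault}.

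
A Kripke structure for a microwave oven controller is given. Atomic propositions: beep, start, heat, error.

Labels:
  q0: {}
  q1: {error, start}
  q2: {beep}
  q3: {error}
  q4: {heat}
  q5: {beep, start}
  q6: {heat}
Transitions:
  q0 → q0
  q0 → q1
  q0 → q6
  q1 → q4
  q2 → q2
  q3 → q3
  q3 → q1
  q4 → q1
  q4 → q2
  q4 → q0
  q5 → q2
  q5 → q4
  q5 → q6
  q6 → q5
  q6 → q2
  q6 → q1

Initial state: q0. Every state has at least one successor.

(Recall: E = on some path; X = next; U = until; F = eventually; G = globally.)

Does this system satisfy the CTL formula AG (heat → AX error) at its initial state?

Does not hold

States satisfying heat → AX error: {q0, q1, q2, q3, q5}.
States satisfying AG (heat → AX error): {q2}.
q4 is reachable from q0 and violates heat → AX error, so AG fails at q0.
q0 ∉ Sat(AG (heat → AX error)).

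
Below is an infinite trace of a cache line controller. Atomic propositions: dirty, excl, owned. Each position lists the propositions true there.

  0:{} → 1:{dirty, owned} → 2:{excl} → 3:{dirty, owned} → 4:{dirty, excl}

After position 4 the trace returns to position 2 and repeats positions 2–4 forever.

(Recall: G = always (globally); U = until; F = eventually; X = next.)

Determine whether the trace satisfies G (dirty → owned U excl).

Holds

dirty → owned U excl holds at every position 0..4, and those are all positions ever visited, so G (dirty → owned U excl) holds.
Positions where dirty holds: 1, 3, 4.
Check owned U excl at each: 1→ok, 3→ok, 4→ok.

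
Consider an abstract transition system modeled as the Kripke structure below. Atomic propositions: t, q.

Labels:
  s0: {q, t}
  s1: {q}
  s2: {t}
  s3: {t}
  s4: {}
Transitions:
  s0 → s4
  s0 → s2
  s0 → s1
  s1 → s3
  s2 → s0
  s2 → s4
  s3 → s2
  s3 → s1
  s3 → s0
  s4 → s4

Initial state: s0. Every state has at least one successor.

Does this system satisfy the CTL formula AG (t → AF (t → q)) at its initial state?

Yes

States satisfying t → AF (t → q): {s0, s1, s2, s3, s4}.
States satisfying AG (t → AF (t → q)): {s0, s1, s2, s3, s4}.
Every state reachable from s0 satisfies t → AF (t → q).
s0 ∈ Sat(AG (t → AF (t → q))).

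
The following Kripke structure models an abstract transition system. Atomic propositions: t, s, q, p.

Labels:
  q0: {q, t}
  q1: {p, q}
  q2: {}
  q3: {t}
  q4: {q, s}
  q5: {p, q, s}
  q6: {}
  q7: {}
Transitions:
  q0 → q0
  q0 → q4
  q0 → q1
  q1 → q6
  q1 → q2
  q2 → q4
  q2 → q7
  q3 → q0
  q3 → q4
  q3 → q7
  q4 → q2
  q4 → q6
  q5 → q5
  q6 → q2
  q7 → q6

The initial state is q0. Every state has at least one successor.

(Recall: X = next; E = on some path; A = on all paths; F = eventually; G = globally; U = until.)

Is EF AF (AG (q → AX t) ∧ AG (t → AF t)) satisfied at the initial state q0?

States satisfying AF (AG (q → AX t) ∧ AG (t → AF t)): ∅.
States satisfying EF AF (AG (q → AX t) ∧ AG (t → AF t)): ∅.
No suitable path/successor from q0 witnesses the formula.
q0 ∉ Sat(EF AF (AG (q → AX t) ∧ AG (t → AF t))).

Does not hold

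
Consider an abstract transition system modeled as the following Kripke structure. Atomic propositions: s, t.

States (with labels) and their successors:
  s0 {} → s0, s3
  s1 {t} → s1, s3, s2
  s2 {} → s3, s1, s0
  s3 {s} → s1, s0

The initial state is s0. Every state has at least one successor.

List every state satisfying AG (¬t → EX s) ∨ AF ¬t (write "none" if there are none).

States satisfying ¬t → EX s: {s0, s1, s2}.
States satisfying AG (¬t → EX s): ∅.
States satisfying ¬t: {s0, s2, s3}.
States satisfying AF ¬t: {s0, s2, s3}.
States satisfying AG (¬t → EX s) ∨ AF ¬t: {s0, s2, s3}.

{s0, s2, s3}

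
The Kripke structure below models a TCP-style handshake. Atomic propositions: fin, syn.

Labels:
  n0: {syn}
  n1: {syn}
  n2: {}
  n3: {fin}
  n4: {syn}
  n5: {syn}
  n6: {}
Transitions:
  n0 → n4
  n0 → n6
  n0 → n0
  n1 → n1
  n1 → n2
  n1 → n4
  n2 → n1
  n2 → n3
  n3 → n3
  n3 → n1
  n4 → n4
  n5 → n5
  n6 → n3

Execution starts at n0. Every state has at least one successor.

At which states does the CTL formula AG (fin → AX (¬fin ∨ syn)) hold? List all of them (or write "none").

{n4, n5}

States satisfying fin → AX (¬fin ∨ syn): {n0, n1, n2, n4, n5, n6}.
States satisfying AG (fin → AX (¬fin ∨ syn)): {n4, n5}.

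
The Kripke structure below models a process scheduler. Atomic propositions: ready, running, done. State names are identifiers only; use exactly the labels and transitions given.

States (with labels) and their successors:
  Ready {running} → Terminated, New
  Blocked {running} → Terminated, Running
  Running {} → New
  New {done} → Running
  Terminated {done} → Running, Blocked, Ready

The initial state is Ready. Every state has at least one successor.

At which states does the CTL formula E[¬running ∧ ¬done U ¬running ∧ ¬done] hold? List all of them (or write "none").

States satisfying ¬running ∧ ¬done: {Running}.
States satisfying E[¬running ∧ ¬done U ¬running ∧ ¬done]: {Running}.

{Running}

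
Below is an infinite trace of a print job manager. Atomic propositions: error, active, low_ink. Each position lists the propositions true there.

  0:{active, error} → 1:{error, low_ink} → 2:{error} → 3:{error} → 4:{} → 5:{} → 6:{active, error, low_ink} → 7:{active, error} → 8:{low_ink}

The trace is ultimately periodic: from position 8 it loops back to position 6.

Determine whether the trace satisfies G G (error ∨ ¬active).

Satisfied

G (error ∨ ¬active) holds at every position 0..8, and those are all positions ever visited, so G G (error ∨ ¬active) holds.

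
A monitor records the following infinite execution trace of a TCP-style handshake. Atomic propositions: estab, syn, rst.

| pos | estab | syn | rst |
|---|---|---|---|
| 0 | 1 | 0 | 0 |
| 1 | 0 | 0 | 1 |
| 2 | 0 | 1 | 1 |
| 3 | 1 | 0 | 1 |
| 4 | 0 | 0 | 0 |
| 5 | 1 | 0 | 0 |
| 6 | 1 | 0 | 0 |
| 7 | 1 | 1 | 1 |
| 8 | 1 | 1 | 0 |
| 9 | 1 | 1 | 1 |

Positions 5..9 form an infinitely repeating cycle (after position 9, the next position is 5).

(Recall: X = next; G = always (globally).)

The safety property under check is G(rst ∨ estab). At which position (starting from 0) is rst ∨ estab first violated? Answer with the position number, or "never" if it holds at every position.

4

Check rst ∨ estab at each position in order: 0 ✓, 1 ✓, 2 ✓, 3 ✓.
At position 4 the labels are {}, so rst ∨ estab is false there. This is the first violation.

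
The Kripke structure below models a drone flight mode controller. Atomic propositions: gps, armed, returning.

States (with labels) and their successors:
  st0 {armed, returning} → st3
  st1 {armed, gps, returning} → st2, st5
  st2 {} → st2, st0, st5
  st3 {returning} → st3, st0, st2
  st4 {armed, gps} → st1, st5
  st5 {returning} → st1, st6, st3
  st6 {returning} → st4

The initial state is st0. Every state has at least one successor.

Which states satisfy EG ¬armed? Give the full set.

States satisfying ¬armed: {st2, st3, st5, st6}.
States satisfying EG ¬armed: {st2, st3, st5}.

{st2, st3, st5}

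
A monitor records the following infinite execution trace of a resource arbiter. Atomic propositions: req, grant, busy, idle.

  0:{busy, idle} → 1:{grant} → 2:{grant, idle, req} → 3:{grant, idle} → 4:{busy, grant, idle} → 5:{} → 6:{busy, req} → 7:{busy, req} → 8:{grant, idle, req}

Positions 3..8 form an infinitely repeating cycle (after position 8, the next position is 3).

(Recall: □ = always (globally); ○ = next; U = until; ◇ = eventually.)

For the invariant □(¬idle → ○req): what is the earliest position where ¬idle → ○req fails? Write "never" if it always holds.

never

¬idle → ○req holds at every position 0..8, and those are all the positions the trace ever visits, so the invariant □(¬idle → ○req) is never violated.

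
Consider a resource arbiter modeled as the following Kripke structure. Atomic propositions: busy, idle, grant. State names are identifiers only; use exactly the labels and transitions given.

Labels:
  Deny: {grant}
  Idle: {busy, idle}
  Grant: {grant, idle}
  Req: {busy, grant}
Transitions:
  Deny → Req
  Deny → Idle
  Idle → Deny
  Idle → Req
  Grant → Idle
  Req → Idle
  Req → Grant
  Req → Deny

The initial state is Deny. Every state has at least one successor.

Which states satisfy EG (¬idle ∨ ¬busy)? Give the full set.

{Deny, Req}

States satisfying ¬idle ∨ ¬busy: {Deny, Grant, Req}.
States satisfying EG (¬idle ∨ ¬busy): {Deny, Req}.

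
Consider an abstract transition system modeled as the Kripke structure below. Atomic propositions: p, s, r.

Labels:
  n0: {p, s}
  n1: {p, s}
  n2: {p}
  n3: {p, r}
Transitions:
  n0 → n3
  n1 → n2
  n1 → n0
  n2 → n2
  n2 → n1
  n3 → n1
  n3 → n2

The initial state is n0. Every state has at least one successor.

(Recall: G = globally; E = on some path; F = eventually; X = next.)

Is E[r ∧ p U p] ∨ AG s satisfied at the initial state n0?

Holds

States satisfying r ∧ p: {n3}.
States satisfying p: {n0, n1, n2, n3}.
States satisfying E[r ∧ p U p]: {n0, n1, n2, n3}.
States satisfying s: {n0, n1}.
States satisfying AG s: ∅.
States satisfying E[r ∧ p U p] ∨ AG s: {n0, n1, n2, n3}.
n0 ∈ Sat(E[r ∧ p U p] ∨ AG s).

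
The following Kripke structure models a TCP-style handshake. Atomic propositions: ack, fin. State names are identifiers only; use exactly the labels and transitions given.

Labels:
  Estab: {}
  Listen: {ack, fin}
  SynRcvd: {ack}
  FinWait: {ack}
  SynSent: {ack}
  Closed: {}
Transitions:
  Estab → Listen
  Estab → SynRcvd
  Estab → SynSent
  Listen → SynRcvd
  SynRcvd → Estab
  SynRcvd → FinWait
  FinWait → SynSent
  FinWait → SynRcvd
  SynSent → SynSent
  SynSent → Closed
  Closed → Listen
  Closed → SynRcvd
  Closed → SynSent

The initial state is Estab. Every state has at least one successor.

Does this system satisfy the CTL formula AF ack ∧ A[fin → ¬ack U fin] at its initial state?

States satisfying ack: {Listen, SynRcvd, FinWait, SynSent}.
States satisfying AF ack: {Estab, Listen, SynRcvd, FinWait, SynSent, Closed}.
States satisfying fin → ¬ack: {Estab, SynRcvd, FinWait, SynSent, Closed}.
States satisfying fin: {Listen}.
States satisfying A[fin → ¬ack U fin]: {Listen}.
States satisfying AF ack ∧ A[fin → ¬ack U fin]: {Listen}.
Estab ∉ Sat(AF ack ∧ A[fin → ¬ack U fin]).

No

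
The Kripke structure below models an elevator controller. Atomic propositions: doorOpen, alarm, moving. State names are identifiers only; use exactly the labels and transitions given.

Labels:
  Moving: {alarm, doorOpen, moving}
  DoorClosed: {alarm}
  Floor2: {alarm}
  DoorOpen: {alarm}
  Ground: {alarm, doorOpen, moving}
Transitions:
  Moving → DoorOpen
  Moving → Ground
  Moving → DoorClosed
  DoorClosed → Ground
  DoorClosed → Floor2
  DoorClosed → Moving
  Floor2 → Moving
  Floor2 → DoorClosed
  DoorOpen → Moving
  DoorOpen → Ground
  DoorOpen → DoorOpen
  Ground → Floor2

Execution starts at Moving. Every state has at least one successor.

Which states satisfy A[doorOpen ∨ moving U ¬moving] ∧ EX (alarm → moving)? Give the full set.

{Moving, DoorClosed, Floor2, DoorOpen}

States satisfying doorOpen ∨ moving: {Moving, Ground}.
States satisfying ¬moving: {DoorClosed, Floor2, DoorOpen}.
States satisfying A[doorOpen ∨ moving U ¬moving]: {Moving, DoorClosed, Floor2, DoorOpen, Ground}.
States satisfying alarm → moving: {Moving, Ground}.
States satisfying EX (alarm → moving): {Moving, DoorClosed, Floor2, DoorOpen}.
States satisfying A[doorOpen ∨ moving U ¬moving] ∧ EX (alarm → moving): {Moving, DoorClosed, Floor2, DoorOpen}.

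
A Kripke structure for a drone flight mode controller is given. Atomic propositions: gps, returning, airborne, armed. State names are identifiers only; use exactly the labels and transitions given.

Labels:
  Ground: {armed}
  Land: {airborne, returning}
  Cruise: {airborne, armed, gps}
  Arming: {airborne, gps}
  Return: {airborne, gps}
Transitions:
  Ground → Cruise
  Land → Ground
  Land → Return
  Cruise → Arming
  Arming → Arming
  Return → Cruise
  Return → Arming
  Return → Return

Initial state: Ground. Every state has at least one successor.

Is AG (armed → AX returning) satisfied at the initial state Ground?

States satisfying armed → AX returning: {Land, Arming, Return}.
States satisfying AG (armed → AX returning): {Arming}.
Cruise is reachable from Ground and violates armed → AX returning, so AG fails at Ground.
Ground ∉ Sat(AG (armed → AX returning)).

No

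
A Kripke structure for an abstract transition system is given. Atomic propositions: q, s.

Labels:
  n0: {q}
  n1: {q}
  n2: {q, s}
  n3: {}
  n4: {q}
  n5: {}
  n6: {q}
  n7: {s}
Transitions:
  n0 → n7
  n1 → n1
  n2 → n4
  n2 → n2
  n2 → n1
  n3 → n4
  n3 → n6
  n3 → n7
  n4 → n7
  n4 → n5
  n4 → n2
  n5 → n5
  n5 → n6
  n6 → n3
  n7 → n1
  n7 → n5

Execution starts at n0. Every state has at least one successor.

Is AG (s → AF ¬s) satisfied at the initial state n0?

No

States satisfying s → AF ¬s: {n0, n1, n3, n4, n5, n6, n7}.
States satisfying AG (s → AF ¬s): {n1}.
n2 is reachable from n0 and violates s → AF ¬s, so AG fails at n0.
n0 ∉ Sat(AG (s → AF ¬s)).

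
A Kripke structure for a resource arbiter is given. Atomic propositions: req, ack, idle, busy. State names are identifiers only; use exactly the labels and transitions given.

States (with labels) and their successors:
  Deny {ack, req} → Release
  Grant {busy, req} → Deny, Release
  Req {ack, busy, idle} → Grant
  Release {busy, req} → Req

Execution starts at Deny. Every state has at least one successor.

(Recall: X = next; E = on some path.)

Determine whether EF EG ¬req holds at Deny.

States satisfying EG ¬req: ∅.
States satisfying EF EG ¬req: ∅.
No suitable path/successor from Deny witnesses the formula.
Deny ∉ Sat(EF EG ¬req).

Does not hold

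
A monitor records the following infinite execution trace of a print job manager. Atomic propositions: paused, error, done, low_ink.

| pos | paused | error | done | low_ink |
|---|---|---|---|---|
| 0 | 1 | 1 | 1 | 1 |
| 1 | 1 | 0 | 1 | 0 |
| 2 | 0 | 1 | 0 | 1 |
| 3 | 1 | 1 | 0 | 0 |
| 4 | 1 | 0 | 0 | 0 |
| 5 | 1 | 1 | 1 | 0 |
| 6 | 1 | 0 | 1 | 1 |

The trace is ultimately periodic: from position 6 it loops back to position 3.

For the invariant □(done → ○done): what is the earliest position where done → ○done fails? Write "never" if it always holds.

Check done → ○done at each position in order: 0 ✓.
At position 1 the labels are {done, paused} and the next position 2 has {error, low_ink}, so done → ○done is false there. This is the first violation.

1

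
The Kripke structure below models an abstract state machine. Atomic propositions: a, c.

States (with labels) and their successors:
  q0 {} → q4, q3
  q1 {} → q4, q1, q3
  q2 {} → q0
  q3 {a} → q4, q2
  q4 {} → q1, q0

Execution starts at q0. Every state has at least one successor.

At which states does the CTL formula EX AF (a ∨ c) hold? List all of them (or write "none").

States satisfying AF (a ∨ c): {q3}.
States satisfying EX AF (a ∨ c): {q0, q1}.

{q0, q1}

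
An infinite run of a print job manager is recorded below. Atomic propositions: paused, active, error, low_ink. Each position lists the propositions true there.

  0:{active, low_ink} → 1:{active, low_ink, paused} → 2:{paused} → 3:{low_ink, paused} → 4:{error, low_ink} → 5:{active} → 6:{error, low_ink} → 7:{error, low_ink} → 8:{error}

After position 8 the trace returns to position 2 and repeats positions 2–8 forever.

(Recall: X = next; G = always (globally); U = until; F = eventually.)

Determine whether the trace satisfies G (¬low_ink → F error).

Holds

¬low_ink → F error holds at every position 0..8, and those are all positions ever visited, so G (¬low_ink → F error) holds.
Positions where ¬low_ink holds: 2, 5, 8.
Check F error at each: 2→ok, 5→ok, 8→ok.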